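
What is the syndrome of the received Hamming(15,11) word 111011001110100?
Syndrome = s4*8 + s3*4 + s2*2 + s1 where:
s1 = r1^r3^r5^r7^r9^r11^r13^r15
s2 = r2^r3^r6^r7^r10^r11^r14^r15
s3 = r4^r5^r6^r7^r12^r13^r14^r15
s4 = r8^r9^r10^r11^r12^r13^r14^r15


s1=0, s2=1, s3=1, s4=0

Syndrome = 6 (error at position 6)


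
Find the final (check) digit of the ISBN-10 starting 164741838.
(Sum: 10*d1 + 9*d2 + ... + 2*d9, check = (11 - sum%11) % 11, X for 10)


Weighted sum: 231
231 mod 11 = 0

Check digit: 0


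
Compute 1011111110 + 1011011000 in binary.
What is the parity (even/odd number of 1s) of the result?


1011111110 = 766
1011011000 = 728
Sum = 1494 = 10111010110
1s count = 7

odd parity (7 ones in 10111010110)


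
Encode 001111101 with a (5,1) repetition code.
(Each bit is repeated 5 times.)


Each bit -> 5 copies

000000000011111111111111111111111110000011111


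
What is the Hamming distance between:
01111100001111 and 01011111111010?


XOR: 00100011110101
Count of 1s: 7

7


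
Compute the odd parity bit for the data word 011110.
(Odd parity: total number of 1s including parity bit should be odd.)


Number of 1s in data: 4
Parity bit: 1

1


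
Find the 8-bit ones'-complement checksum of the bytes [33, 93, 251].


Sum = 377 mod 256 = 121
Complement = 134

134


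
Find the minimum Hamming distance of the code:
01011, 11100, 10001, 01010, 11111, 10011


Comparing all pairs, minimum distance: 1
Can detect 0 errors, correct 0 errors

1


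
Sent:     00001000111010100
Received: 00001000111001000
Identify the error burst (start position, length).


XOR: 00000000000011100

Burst at position 12, length 3


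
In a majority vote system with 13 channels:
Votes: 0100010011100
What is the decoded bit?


Ones: 5 out of 13
Threshold: 7

0 (5/13 voted 1)


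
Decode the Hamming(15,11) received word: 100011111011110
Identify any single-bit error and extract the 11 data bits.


Syndrome = 0: no error detected

Data: 01111011110 (no errors)


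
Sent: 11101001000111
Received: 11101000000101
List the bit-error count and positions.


XOR: 00000001000010

2 error(s) at position(s): 7, 12


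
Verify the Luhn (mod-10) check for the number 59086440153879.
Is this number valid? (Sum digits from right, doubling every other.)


Luhn sum = 68
68 mod 10 = 8

Invalid (Luhn sum mod 10 = 8)


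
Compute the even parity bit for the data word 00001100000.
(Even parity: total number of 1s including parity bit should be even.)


Number of 1s in data: 2
Parity bit: 0

0


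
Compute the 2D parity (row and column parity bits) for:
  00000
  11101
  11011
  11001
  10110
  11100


Row parities: 000111
Column parities: 10101

Row P: 000111, Col P: 10101, Corner: 1


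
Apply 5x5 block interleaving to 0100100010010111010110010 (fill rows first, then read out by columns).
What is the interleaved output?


Matrix:
  01001
  00010
  01011
  10101
  10010
Read columns: 0001110100000100110110110

0001110100000100110110110


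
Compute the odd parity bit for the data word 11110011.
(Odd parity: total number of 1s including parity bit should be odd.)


Number of 1s in data: 6
Parity bit: 1

1


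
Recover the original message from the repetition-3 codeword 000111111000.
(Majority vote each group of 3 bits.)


Groups: 000, 111, 111, 000
Majority votes: 0110

0110


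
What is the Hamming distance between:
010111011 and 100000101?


XOR: 110111110
Count of 1s: 7

7


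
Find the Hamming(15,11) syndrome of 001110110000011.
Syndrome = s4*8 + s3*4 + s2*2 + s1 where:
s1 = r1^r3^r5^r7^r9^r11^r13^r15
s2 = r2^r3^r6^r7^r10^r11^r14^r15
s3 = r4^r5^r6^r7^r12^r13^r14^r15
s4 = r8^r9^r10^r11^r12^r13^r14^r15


s1=0, s2=0, s3=1, s4=1

Syndrome = 12 (error at position 12)


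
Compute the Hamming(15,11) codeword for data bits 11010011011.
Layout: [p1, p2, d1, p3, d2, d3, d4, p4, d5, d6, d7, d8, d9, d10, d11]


Parity bits: p1=1, p2=1, p3=1, p4=0

111110100011011


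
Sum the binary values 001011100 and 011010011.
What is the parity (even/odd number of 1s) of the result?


001011100 = 92
011010011 = 211
Sum = 303 = 100101111
1s count = 6

even parity (6 ones in 100101111)


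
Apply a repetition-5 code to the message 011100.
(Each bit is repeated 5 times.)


Each bit -> 5 copies

000001111111111111110000000000


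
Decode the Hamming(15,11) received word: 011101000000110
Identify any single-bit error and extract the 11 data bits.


Syndrome = 0: no error detected

Data: 10100000110 (no errors)


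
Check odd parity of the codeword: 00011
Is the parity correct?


Number of 1s: 2

No, parity error (2 ones)


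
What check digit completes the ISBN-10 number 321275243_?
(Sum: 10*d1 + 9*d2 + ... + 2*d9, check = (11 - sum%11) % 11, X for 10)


Weighted sum: 163
163 mod 11 = 9

Check digit: 2


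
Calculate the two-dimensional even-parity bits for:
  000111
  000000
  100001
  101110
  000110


Row parities: 10000
Column parities: 001110

Row P: 10000, Col P: 001110, Corner: 1


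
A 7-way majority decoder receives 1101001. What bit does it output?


Ones: 4 out of 7
Threshold: 4

1 (4/7 voted 1)


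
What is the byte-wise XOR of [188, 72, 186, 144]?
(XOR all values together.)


XOR chain: 188 ^ 72 ^ 186 ^ 144 = 222

222


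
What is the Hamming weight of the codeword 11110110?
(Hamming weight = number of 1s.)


Counting 1s in 11110110

6


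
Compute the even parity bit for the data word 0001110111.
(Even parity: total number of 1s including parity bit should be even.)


Number of 1s in data: 6
Parity bit: 0

0


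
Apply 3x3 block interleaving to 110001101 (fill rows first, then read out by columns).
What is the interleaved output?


Matrix:
  110
  001
  101
Read columns: 101100011

101100011


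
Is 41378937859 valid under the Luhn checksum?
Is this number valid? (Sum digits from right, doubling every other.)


Luhn sum = 57
57 mod 10 = 7

Invalid (Luhn sum mod 10 = 7)


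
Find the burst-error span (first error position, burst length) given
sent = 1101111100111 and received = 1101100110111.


XOR: 0000011010000

Burst at position 5, length 4


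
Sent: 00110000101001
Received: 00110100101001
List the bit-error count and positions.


XOR: 00000100000000

1 error(s) at position(s): 5


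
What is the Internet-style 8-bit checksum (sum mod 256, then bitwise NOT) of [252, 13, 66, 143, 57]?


Sum = 531 mod 256 = 19
Complement = 236

236


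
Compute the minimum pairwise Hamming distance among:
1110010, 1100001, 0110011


Comparing all pairs, minimum distance: 2
Can detect 1 errors, correct 0 errors

2


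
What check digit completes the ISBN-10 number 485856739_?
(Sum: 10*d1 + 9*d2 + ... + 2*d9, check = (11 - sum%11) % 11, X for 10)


Weighted sum: 323
323 mod 11 = 4

Check digit: 7


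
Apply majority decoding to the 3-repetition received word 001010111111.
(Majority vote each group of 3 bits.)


Groups: 001, 010, 111, 111
Majority votes: 0011

0011


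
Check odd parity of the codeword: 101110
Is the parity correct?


Number of 1s: 4

No, parity error (4 ones)


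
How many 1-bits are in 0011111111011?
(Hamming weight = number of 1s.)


Counting 1s in 0011111111011

10


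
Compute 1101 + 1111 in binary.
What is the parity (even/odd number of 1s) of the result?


1101 = 13
1111 = 15
Sum = 28 = 11100
1s count = 3

odd parity (3 ones in 11100)


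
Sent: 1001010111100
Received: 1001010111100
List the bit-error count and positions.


XOR: 0000000000000

0 errors (received matches sent)


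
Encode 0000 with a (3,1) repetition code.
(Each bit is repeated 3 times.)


Each bit -> 3 copies

000000000000


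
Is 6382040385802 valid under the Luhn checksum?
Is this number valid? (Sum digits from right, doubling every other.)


Luhn sum = 57
57 mod 10 = 7

Invalid (Luhn sum mod 10 = 7)


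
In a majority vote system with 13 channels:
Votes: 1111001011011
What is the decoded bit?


Ones: 9 out of 13
Threshold: 7

1 (9/13 voted 1)


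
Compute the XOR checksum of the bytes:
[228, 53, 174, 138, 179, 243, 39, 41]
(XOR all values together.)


XOR chain: 228 ^ 53 ^ 174 ^ 138 ^ 179 ^ 243 ^ 39 ^ 41 = 187

187


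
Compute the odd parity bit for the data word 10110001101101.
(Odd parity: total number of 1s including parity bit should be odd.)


Number of 1s in data: 8
Parity bit: 1

1


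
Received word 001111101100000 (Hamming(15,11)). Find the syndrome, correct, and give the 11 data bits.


Syndrome = 0: no error detected

Data: 11111100000 (no errors)


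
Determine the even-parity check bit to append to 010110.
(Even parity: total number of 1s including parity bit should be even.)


Number of 1s in data: 3
Parity bit: 1

1


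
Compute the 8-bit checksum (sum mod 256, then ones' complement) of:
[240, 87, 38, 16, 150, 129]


Sum = 660 mod 256 = 148
Complement = 107

107


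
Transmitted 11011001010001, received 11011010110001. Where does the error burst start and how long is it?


XOR: 00000011100000

Burst at position 6, length 3


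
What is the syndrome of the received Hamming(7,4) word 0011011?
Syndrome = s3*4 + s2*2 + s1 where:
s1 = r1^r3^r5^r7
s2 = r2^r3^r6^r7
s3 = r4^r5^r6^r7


s1=0, s2=1, s3=1

Syndrome = 6 (error at position 6)


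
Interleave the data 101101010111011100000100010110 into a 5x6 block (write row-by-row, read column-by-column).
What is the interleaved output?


Matrix:
  101101
  010111
  011100
  000100
  010110
Read columns: 100000110110100111110100111000

100000110110100111110100111000


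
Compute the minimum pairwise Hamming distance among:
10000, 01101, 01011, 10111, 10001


Comparing all pairs, minimum distance: 1
Can detect 0 errors, correct 0 errors

1


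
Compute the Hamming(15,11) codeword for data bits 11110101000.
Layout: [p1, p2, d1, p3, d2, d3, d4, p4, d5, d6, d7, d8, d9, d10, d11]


Parity bits: p1=1, p2=0, p3=0, p4=0

101011100101000


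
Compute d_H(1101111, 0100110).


XOR: 1001001
Count of 1s: 3

3


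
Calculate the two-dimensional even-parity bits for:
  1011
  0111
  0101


Row parities: 110
Column parities: 1001

Row P: 110, Col P: 1001, Corner: 0


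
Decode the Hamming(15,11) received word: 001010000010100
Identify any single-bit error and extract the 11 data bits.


Syndrome = 0: no error detected

Data: 11000010100 (no errors)


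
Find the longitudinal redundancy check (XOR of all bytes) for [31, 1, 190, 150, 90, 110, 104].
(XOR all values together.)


XOR chain: 31 ^ 1 ^ 190 ^ 150 ^ 90 ^ 110 ^ 104 = 106

106


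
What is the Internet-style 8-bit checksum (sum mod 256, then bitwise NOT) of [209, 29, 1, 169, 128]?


Sum = 536 mod 256 = 24
Complement = 231

231


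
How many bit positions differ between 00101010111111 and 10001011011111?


XOR: 10100001100000
Count of 1s: 4

4


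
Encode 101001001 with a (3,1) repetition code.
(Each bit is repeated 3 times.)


Each bit -> 3 copies

111000111000000111000000111


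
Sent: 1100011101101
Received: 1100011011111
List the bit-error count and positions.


XOR: 0000000110010

3 error(s) at position(s): 7, 8, 11


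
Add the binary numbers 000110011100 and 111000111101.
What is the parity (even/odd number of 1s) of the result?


000110011100 = 412
111000111101 = 3645
Sum = 4057 = 111111011001
1s count = 9

odd parity (9 ones in 111111011001)


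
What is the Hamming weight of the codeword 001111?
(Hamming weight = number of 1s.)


Counting 1s in 001111

4


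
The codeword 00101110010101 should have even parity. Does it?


Number of 1s: 7

No, parity error (7 ones)


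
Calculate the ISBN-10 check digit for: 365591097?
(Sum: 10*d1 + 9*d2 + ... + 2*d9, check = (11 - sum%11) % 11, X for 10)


Weighted sum: 259
259 mod 11 = 6

Check digit: 5


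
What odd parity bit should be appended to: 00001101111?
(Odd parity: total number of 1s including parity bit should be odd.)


Number of 1s in data: 6
Parity bit: 1

1


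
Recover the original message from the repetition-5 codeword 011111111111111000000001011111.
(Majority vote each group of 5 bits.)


Groups: 01111, 11111, 11111, 00000, 00010, 11111
Majority votes: 111001

111001


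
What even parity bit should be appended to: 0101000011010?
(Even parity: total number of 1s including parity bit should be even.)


Number of 1s in data: 5
Parity bit: 1

1


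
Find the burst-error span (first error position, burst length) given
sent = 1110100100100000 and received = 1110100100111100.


XOR: 0000000000011100

Burst at position 11, length 3


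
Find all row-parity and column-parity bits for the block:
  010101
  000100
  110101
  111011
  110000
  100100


Row parities: 110100
Column parities: 001011

Row P: 110100, Col P: 001011, Corner: 1


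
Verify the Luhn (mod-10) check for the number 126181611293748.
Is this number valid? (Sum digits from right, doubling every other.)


Luhn sum = 74
74 mod 10 = 4

Invalid (Luhn sum mod 10 = 4)


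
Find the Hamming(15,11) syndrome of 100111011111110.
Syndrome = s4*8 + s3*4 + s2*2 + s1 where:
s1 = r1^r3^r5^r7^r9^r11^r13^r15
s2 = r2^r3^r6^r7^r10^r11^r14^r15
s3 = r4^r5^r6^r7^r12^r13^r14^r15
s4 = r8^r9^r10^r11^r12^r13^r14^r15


s1=1, s2=0, s3=0, s4=1

Syndrome = 9 (error at position 9)


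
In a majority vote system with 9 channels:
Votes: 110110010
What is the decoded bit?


Ones: 5 out of 9
Threshold: 5

1 (5/9 voted 1)


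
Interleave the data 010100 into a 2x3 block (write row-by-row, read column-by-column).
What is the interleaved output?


Matrix:
  010
  100
Read columns: 011000

011000


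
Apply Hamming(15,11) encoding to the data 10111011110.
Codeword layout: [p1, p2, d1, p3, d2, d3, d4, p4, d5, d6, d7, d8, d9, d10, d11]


Parity bits: p1=1, p2=1, p3=1, p4=1

111101111011110


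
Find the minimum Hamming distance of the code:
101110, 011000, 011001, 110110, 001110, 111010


Comparing all pairs, minimum distance: 1
Can detect 0 errors, correct 0 errors

1


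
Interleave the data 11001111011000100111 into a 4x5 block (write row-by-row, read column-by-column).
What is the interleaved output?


Matrix:
  11001
  11101
  10001
  00111
Read columns: 11101100010100011111

11101100010100011111


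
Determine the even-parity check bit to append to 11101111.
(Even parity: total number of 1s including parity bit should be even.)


Number of 1s in data: 7
Parity bit: 1

1


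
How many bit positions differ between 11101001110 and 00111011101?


XOR: 11010010011
Count of 1s: 6

6


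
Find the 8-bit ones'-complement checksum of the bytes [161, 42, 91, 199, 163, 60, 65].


Sum = 781 mod 256 = 13
Complement = 242

242


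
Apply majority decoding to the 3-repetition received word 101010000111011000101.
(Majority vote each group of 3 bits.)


Groups: 101, 010, 000, 111, 011, 000, 101
Majority votes: 1001101

1001101


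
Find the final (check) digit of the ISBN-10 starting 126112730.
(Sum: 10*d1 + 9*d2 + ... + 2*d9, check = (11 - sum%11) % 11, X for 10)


Weighted sum: 136
136 mod 11 = 4

Check digit: 7


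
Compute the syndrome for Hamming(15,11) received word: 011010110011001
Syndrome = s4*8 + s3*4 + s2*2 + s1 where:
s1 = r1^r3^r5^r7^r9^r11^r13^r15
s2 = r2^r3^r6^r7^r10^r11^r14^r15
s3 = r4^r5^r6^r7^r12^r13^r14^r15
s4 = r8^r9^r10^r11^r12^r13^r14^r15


s1=1, s2=1, s3=0, s4=0

Syndrome = 3 (error at position 3)


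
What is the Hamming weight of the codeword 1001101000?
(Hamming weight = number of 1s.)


Counting 1s in 1001101000

4


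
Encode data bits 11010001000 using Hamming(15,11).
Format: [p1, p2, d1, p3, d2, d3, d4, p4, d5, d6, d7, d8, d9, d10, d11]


Parity bits: p1=1, p2=0, p3=1, p4=1

101110110001000


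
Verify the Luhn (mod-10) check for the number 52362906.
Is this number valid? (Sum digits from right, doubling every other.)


Luhn sum = 34
34 mod 10 = 4

Invalid (Luhn sum mod 10 = 4)


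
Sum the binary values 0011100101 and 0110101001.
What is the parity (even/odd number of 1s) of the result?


0011100101 = 229
0110101001 = 425
Sum = 654 = 1010001110
1s count = 5

odd parity (5 ones in 1010001110)


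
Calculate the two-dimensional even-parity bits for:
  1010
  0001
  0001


Row parities: 011
Column parities: 1010

Row P: 011, Col P: 1010, Corner: 0


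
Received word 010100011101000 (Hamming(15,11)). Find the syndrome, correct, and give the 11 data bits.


Syndrome = 1: error at position 1

Data: 00001101000 (corrected bit 1)


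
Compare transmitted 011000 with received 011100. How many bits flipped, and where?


XOR: 000100

1 error(s) at position(s): 3


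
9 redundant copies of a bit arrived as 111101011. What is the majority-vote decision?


Ones: 7 out of 9
Threshold: 5

1 (7/9 voted 1)


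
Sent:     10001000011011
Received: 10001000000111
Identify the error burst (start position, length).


XOR: 00000000011100

Burst at position 9, length 3


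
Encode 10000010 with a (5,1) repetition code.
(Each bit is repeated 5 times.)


Each bit -> 5 copies

1111100000000000000000000000001111100000


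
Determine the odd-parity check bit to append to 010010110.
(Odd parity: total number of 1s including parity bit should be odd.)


Number of 1s in data: 4
Parity bit: 1

1


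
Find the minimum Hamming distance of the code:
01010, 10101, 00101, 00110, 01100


Comparing all pairs, minimum distance: 1
Can detect 0 errors, correct 0 errors

1


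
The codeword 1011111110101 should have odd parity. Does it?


Number of 1s: 10

No, parity error (10 ones)


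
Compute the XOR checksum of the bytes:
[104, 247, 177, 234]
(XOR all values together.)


XOR chain: 104 ^ 247 ^ 177 ^ 234 = 196

196


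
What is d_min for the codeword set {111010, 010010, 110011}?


Comparing all pairs, minimum distance: 2
Can detect 1 errors, correct 0 errors

2


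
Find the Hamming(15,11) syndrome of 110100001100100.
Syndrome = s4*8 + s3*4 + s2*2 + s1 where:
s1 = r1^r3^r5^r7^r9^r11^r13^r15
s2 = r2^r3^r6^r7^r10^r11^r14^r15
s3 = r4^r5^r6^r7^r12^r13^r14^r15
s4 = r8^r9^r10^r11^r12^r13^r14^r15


s1=1, s2=0, s3=0, s4=1

Syndrome = 9 (error at position 9)


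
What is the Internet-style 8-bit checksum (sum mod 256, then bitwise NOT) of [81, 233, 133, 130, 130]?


Sum = 707 mod 256 = 195
Complement = 60

60


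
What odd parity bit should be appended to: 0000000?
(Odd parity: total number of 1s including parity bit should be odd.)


Number of 1s in data: 0
Parity bit: 1

1


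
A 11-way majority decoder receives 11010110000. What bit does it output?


Ones: 5 out of 11
Threshold: 6

0 (5/11 voted 1)


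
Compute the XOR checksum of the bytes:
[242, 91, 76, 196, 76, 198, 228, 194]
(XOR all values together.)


XOR chain: 242 ^ 91 ^ 76 ^ 196 ^ 76 ^ 198 ^ 228 ^ 194 = 141

141


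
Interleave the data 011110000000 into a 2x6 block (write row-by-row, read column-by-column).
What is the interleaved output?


Matrix:
  011110
  000000
Read columns: 001010101000

001010101000


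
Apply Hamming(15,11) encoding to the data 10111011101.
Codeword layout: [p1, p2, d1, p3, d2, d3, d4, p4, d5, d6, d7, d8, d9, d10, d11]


Parity bits: p1=0, p2=1, p3=1, p4=1

011101111011101


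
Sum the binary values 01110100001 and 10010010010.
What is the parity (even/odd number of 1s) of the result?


01110100001 = 929
10010010010 = 1170
Sum = 2099 = 100000110011
1s count = 5

odd parity (5 ones in 100000110011)


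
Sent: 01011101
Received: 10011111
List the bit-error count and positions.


XOR: 11000010

3 error(s) at position(s): 0, 1, 6


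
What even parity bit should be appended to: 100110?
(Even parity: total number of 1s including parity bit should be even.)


Number of 1s in data: 3
Parity bit: 1

1


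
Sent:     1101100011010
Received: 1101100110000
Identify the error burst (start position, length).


XOR: 0000000101010

Burst at position 7, length 5


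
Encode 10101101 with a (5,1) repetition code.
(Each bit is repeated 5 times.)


Each bit -> 5 copies

1111100000111110000011111111110000011111


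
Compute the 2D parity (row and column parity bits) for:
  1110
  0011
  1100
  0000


Row parities: 1000
Column parities: 0001

Row P: 1000, Col P: 0001, Corner: 1


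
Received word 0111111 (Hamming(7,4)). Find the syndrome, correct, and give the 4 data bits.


Syndrome = 1: error at position 1

Data: 1111 (corrected bit 1)


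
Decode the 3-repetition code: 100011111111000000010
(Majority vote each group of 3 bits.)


Groups: 100, 011, 111, 111, 000, 000, 010
Majority votes: 0111000

0111000


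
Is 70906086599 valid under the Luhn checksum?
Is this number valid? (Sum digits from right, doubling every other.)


Luhn sum = 56
56 mod 10 = 6

Invalid (Luhn sum mod 10 = 6)


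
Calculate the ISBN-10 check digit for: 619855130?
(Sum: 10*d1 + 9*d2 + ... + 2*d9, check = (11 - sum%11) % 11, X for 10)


Weighted sum: 265
265 mod 11 = 1

Check digit: X


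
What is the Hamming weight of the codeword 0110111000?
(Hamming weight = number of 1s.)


Counting 1s in 0110111000

5


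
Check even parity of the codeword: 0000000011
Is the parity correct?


Number of 1s: 2

Yes, parity is correct (2 ones)


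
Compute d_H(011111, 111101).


XOR: 100010
Count of 1s: 2

2


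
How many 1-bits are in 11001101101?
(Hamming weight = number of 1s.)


Counting 1s in 11001101101

7


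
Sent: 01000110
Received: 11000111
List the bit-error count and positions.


XOR: 10000001

2 error(s) at position(s): 0, 7


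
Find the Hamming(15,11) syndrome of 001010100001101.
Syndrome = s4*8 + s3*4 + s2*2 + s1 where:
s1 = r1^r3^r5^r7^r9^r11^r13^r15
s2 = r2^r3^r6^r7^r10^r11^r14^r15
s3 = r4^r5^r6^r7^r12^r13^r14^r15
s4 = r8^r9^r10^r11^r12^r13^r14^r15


s1=1, s2=1, s3=1, s4=1

Syndrome = 15 (error at position 15)


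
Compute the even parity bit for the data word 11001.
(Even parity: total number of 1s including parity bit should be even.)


Number of 1s in data: 3
Parity bit: 1

1


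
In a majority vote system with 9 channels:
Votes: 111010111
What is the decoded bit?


Ones: 7 out of 9
Threshold: 5

1 (7/9 voted 1)


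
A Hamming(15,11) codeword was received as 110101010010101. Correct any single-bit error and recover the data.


Syndrome = 0: no error detected

Data: 00100010101 (no errors)


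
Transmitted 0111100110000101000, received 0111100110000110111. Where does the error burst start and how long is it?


XOR: 0000000000000011111

Burst at position 14, length 5


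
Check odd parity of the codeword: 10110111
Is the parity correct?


Number of 1s: 6

No, parity error (6 ones)


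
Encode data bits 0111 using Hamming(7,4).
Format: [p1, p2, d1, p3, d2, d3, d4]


Parity bits: p1=0, p2=0, p3=1

0001111


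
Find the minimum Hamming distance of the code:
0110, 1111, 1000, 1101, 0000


Comparing all pairs, minimum distance: 1
Can detect 0 errors, correct 0 errors

1


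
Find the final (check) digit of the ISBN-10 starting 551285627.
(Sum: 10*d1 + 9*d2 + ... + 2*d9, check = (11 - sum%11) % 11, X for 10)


Weighted sum: 234
234 mod 11 = 3

Check digit: 8


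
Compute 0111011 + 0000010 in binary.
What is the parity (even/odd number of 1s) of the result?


0111011 = 59
0000010 = 2
Sum = 61 = 111101
1s count = 5

odd parity (5 ones in 111101)


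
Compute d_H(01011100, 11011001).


XOR: 10000101
Count of 1s: 3

3


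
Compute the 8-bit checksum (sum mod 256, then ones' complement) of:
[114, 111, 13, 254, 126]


Sum = 618 mod 256 = 106
Complement = 149

149


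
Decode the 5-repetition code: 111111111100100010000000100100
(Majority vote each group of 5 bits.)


Groups: 11111, 11111, 00100, 01000, 00001, 00100
Majority votes: 110000

110000


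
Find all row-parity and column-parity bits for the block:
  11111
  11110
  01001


Row parities: 100
Column parities: 01000

Row P: 100, Col P: 01000, Corner: 1


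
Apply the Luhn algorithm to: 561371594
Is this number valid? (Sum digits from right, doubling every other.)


Luhn sum = 42
42 mod 10 = 2

Invalid (Luhn sum mod 10 = 2)


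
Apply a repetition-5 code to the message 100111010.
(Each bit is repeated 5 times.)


Each bit -> 5 copies

111110000000000111111111111111000001111100000


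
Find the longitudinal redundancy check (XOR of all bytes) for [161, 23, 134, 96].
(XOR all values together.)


XOR chain: 161 ^ 23 ^ 134 ^ 96 = 80

80


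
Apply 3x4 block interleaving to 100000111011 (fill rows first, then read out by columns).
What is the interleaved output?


Matrix:
  1000
  0011
  1011
Read columns: 101000011011

101000011011


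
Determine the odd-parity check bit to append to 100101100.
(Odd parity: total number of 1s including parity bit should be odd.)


Number of 1s in data: 4
Parity bit: 1

1


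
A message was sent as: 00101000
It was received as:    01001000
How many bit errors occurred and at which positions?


XOR: 01100000

2 error(s) at position(s): 1, 2


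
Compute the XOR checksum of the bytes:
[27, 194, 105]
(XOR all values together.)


XOR chain: 27 ^ 194 ^ 105 = 176

176


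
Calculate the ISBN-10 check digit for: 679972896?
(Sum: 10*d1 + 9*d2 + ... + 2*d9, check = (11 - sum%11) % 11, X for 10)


Weighted sum: 381
381 mod 11 = 7

Check digit: 4


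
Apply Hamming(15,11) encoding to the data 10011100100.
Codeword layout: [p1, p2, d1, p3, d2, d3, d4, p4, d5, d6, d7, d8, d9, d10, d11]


Parity bits: p1=0, p2=1, p3=0, p4=1

011000111100100


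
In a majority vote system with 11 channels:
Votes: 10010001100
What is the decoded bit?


Ones: 4 out of 11
Threshold: 6

0 (4/11 voted 1)


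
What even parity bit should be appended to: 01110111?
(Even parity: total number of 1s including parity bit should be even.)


Number of 1s in data: 6
Parity bit: 0

0


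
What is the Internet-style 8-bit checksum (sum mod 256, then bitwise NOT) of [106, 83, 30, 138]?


Sum = 357 mod 256 = 101
Complement = 154

154


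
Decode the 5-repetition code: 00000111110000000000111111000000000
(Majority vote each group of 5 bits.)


Groups: 00000, 11111, 00000, 00000, 11111, 10000, 00000
Majority votes: 0100100

0100100


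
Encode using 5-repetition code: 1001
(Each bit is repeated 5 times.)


Each bit -> 5 copies

11111000000000011111


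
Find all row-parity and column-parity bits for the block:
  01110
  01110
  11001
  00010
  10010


Row parities: 11110
Column parities: 01001

Row P: 11110, Col P: 01001, Corner: 0


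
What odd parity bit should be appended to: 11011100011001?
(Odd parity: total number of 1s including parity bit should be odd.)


Number of 1s in data: 8
Parity bit: 1

1


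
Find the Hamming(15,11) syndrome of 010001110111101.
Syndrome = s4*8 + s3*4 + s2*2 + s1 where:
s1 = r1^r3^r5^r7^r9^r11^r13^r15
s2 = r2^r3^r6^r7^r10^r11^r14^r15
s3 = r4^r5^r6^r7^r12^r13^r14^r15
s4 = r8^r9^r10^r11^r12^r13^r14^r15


s1=0, s2=0, s3=1, s4=0

Syndrome = 4 (error at position 4)


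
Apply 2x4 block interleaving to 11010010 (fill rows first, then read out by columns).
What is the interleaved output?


Matrix:
  1101
  0010
Read columns: 10100110

10100110


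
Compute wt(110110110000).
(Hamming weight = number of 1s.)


Counting 1s in 110110110000

6


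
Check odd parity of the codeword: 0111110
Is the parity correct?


Number of 1s: 5

Yes, parity is correct (5 ones)


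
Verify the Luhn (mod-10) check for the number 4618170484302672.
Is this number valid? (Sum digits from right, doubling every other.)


Luhn sum = 71
71 mod 10 = 1

Invalid (Luhn sum mod 10 = 1)


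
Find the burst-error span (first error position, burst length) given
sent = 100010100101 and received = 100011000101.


XOR: 000001100000

Burst at position 5, length 2


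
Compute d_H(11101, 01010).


XOR: 10111
Count of 1s: 4

4


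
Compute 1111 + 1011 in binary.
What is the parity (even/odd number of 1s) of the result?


1111 = 15
1011 = 11
Sum = 26 = 11010
1s count = 3

odd parity (3 ones in 11010)


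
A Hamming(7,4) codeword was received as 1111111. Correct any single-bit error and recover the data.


Syndrome = 0: no error detected

Data: 1111 (no errors)


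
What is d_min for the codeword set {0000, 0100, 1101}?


Comparing all pairs, minimum distance: 1
Can detect 0 errors, correct 0 errors

1


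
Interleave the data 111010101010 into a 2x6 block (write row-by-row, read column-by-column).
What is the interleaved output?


Matrix:
  111010
  101010
Read columns: 111011001100

111011001100


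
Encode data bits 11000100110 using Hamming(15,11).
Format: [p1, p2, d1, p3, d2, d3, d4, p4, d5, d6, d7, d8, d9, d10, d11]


Parity bits: p1=1, p2=1, p3=1, p4=1

111110010100110


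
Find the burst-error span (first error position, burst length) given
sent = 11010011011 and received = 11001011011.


XOR: 00011000000

Burst at position 3, length 2


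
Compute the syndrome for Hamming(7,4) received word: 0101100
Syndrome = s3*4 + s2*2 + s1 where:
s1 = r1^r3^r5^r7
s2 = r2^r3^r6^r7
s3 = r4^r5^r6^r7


s1=1, s2=1, s3=0

Syndrome = 3 (error at position 3)


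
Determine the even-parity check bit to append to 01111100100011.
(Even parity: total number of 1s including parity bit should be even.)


Number of 1s in data: 8
Parity bit: 0

0


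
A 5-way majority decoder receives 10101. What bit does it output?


Ones: 3 out of 5
Threshold: 3

1 (3/5 voted 1)


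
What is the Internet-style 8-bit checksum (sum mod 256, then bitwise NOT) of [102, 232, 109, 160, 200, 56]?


Sum = 859 mod 256 = 91
Complement = 164

164


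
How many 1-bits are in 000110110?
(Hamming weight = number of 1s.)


Counting 1s in 000110110

4


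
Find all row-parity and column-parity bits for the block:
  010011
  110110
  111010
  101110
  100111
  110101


Row parities: 100000
Column parities: 100011

Row P: 100000, Col P: 100011, Corner: 1


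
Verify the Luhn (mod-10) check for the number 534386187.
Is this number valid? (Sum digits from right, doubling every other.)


Luhn sum = 47
47 mod 10 = 7

Invalid (Luhn sum mod 10 = 7)


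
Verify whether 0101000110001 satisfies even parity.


Number of 1s: 5

No, parity error (5 ones)


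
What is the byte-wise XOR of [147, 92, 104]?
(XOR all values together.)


XOR chain: 147 ^ 92 ^ 104 = 167

167


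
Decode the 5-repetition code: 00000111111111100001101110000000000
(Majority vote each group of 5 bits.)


Groups: 00000, 11111, 11111, 00001, 10111, 00000, 00000
Majority votes: 0110100

0110100


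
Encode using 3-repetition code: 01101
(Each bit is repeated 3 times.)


Each bit -> 3 copies

000111111000111


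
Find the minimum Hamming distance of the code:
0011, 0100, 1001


Comparing all pairs, minimum distance: 2
Can detect 1 errors, correct 0 errors

2


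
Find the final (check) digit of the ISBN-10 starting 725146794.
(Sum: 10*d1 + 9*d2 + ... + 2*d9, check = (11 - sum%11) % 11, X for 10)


Weighted sum: 252
252 mod 11 = 10

Check digit: 1


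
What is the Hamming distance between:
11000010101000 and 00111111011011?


XOR: 11111101110011
Count of 1s: 11

11


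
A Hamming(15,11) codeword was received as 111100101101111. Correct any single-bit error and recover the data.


Syndrome = 0: no error detected

Data: 10011101111 (no errors)


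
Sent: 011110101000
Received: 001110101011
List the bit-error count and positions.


XOR: 010000000011

3 error(s) at position(s): 1, 10, 11


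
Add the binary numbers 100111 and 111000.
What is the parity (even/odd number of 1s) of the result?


100111 = 39
111000 = 56
Sum = 95 = 1011111
1s count = 6

even parity (6 ones in 1011111)


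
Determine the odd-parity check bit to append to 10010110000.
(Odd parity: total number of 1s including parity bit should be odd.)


Number of 1s in data: 4
Parity bit: 1

1


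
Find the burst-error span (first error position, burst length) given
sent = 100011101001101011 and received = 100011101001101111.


XOR: 000000000000000100

Burst at position 15, length 1


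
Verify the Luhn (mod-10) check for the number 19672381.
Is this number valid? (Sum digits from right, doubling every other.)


Luhn sum = 36
36 mod 10 = 6

Invalid (Luhn sum mod 10 = 6)


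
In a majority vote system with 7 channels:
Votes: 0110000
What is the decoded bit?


Ones: 2 out of 7
Threshold: 4

0 (2/7 voted 1)


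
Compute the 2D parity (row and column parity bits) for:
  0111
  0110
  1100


Row parities: 100
Column parities: 1101

Row P: 100, Col P: 1101, Corner: 1


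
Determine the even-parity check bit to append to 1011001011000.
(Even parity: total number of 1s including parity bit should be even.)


Number of 1s in data: 6
Parity bit: 0

0


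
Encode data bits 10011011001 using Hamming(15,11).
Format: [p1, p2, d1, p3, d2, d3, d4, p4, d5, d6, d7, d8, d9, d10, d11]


Parity bits: p1=1, p2=0, p3=1, p4=0

101100101011001


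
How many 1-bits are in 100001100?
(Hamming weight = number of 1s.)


Counting 1s in 100001100

3


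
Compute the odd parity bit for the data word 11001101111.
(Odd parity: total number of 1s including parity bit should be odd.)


Number of 1s in data: 8
Parity bit: 1

1


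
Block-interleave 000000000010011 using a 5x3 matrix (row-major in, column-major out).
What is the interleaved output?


Matrix:
  000
  000
  000
  010
  011
Read columns: 000000001100001

000000001100001


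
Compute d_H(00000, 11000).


XOR: 11000
Count of 1s: 2

2


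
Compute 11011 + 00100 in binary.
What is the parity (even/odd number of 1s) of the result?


11011 = 27
00100 = 4
Sum = 31 = 11111
1s count = 5

odd parity (5 ones in 11111)


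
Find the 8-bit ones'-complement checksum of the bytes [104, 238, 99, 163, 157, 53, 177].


Sum = 991 mod 256 = 223
Complement = 32

32


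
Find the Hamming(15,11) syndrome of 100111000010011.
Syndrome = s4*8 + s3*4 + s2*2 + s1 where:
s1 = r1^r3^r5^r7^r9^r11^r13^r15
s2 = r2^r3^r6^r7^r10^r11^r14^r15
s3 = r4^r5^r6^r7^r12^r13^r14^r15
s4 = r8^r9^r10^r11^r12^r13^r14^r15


s1=0, s2=0, s3=1, s4=1

Syndrome = 12 (error at position 12)


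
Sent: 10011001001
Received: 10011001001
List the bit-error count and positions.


XOR: 00000000000

0 errors (received matches sent)


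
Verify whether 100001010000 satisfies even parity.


Number of 1s: 3

No, parity error (3 ones)


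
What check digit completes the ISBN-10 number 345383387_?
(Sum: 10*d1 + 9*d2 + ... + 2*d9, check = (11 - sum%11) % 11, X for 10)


Weighted sum: 240
240 mod 11 = 9

Check digit: 2


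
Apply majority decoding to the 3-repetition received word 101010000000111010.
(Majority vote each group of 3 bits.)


Groups: 101, 010, 000, 000, 111, 010
Majority votes: 100010

100010


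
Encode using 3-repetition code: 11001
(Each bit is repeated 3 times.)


Each bit -> 3 copies

111111000000111


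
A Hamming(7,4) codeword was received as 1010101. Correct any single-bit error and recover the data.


Syndrome = 0: no error detected

Data: 1101 (no errors)


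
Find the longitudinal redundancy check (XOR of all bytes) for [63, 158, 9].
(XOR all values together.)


XOR chain: 63 ^ 158 ^ 9 = 168

168


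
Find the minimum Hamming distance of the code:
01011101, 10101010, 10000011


Comparing all pairs, minimum distance: 3
Can detect 2 errors, correct 1 errors

3


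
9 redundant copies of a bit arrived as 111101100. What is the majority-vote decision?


Ones: 6 out of 9
Threshold: 5

1 (6/9 voted 1)


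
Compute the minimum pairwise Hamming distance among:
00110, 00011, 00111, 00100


Comparing all pairs, minimum distance: 1
Can detect 0 errors, correct 0 errors

1


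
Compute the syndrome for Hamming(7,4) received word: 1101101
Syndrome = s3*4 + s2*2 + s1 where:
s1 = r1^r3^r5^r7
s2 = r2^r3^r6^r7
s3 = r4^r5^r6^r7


s1=1, s2=0, s3=1

Syndrome = 5 (error at position 5)


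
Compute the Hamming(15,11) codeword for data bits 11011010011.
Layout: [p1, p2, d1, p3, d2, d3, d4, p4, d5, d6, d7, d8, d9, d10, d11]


Parity bits: p1=0, p2=1, p3=0, p4=0

011010101010011


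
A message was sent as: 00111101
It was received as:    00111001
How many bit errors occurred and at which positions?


XOR: 00000100

1 error(s) at position(s): 5


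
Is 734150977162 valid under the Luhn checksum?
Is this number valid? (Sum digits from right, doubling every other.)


Luhn sum = 45
45 mod 10 = 5

Invalid (Luhn sum mod 10 = 5)


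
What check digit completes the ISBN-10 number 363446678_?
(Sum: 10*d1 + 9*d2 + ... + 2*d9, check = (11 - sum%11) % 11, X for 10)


Weighted sum: 251
251 mod 11 = 9

Check digit: 2


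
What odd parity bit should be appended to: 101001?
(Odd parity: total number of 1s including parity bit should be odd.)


Number of 1s in data: 3
Parity bit: 0

0


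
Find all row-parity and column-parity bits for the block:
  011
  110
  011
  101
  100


Row parities: 00001
Column parities: 111

Row P: 00001, Col P: 111, Corner: 1


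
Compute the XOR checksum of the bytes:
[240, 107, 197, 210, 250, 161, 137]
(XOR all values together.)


XOR chain: 240 ^ 107 ^ 197 ^ 210 ^ 250 ^ 161 ^ 137 = 94

94


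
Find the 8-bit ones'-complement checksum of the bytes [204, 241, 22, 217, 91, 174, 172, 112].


Sum = 1233 mod 256 = 209
Complement = 46

46


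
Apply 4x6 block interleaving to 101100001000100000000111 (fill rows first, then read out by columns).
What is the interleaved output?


Matrix:
  101100
  001000
  100000
  000111
Read columns: 101000001100100100010001

101000001100100100010001


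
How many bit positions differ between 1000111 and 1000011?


XOR: 0000100
Count of 1s: 1

1


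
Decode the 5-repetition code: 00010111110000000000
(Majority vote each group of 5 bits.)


Groups: 00010, 11111, 00000, 00000
Majority votes: 0100

0100


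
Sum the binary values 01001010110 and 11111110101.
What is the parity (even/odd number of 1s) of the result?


01001010110 = 598
11111110101 = 2037
Sum = 2635 = 101001001011
1s count = 6

even parity (6 ones in 101001001011)


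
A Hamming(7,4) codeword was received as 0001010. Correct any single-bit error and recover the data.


Syndrome = 2: error at position 2

Data: 0010 (corrected bit 2)


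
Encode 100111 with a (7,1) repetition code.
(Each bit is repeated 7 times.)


Each bit -> 7 copies

111111100000000000000111111111111111111111


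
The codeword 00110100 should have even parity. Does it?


Number of 1s: 3

No, parity error (3 ones)


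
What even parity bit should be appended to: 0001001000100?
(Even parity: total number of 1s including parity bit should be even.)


Number of 1s in data: 3
Parity bit: 1

1


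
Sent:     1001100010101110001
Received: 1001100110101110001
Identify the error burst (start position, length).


XOR: 0000000100000000000

Burst at position 7, length 1


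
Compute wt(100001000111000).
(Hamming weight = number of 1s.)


Counting 1s in 100001000111000

5


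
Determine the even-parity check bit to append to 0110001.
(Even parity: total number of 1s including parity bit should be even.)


Number of 1s in data: 3
Parity bit: 1

1
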